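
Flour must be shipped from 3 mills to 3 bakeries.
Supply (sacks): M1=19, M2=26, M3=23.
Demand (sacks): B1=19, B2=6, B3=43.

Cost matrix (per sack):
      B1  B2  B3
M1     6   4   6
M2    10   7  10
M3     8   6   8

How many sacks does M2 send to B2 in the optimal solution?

The minimum-cost plan:
  M1 to B3: 19 sacks
  M2 to B1: 19 sacks
  M2 to B2: 6 sacks
  M2 to B3: 1 sacks
  M3 to B3: 23 sacks
Total cost = 540.
So M2→B2 carries 6 sacks.

6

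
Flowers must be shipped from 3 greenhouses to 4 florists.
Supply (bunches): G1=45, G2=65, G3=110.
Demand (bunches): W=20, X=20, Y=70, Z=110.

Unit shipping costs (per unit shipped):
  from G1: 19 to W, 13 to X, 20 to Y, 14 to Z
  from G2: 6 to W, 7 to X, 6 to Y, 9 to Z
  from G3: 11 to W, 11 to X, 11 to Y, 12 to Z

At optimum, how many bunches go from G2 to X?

0

The minimum-cost plan:
  G1–X: 20 × 13 = 260
  G1–Z: 25 × 14 = 350
  G2–W: 20 × 6 = 120
  G2–Y: 45 × 6 = 270
  G3–Y: 25 × 11 = 275
  G3–Z: 85 × 12 = 1020
Total cost = 2295.
The route G2→X is not used.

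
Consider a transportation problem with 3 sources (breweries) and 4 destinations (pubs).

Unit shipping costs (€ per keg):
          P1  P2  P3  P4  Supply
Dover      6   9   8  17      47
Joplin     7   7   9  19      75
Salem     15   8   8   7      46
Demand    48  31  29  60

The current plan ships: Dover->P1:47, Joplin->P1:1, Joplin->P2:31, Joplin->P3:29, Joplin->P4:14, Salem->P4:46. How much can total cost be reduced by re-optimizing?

Current plan cost = 47·6 + 1·7 + 31·7 + 29·9 + 14·19 + 46·7 = €1355.
Optimal plan:
  Dover–P1: 4 × €6 = €24
  Dover–P3: 29 × €8 = €232
  Dover–P4: 14 × €17 = €238
  Joplin–P1: 44 × €7 = €308
  Joplin–P2: 31 × €7 = €217
  Salem–P4: 46 × €7 = €322
Optimal cost = €1341.
Saving = 1355 − 1341 = €14.

14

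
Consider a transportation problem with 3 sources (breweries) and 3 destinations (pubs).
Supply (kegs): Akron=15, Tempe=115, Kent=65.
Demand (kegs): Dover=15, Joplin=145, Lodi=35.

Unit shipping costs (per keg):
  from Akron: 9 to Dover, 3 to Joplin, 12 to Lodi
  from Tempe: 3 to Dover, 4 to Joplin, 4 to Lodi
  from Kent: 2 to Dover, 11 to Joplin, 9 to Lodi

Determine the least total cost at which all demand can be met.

1015

One minimum-cost allocation:
  Akron to Joplin: 15 × 3 = 45
  Tempe to Joplin: 115 × 4 = 460
  Kent to Dover: 15 × 2 = 30
  Kent to Joplin: 15 × 11 = 165
  Kent to Lodi: 35 × 9 = 315
Total = 45 + 460 + 30 + 165 + 315 = 1015.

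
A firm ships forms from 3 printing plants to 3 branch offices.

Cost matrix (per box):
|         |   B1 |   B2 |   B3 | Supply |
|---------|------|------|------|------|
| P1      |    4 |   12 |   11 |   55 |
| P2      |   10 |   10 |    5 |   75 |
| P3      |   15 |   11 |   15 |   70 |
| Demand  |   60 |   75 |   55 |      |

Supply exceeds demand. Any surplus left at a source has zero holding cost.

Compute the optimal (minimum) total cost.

1355

An optimal shipping plan:
  P1→B1: 55 × 4 = 220
  P2→B1: 5 × 10 = 50
  P2→B2: 15 × 10 = 150
  P2→B3: 55 × 5 = 275
  P3→B2: 60 × 11 = 660
Total = 220 + 50 + 150 + 275 + 660 = 1355.
(Supply check: P1 ships 55; P2 ships 75; P3 ships 60.)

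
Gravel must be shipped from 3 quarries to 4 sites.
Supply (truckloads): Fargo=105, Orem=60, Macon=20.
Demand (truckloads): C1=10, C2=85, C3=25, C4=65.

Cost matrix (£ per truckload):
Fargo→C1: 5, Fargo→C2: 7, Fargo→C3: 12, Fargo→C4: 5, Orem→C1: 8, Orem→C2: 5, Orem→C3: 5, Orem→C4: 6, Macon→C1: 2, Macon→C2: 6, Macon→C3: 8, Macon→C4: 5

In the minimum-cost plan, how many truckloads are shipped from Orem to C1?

0

The minimum-cost plan:
  Fargo→C2: 40 × £7 = £280
  Fargo→C4: 65 × £5 = £325
  Orem→C2: 35 × £5 = £175
  Orem→C3: 25 × £5 = £125
  Macon→C1: 10 × £2 = £20
  Macon→C2: 10 × £6 = £60
Total cost = £985.
The route Orem→C1 is not used.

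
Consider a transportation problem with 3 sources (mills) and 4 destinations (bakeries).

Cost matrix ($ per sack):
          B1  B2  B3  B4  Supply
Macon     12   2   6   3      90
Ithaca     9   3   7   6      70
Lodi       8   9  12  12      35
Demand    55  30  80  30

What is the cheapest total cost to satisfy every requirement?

1140

A cheapest plan:
  Macon→B2: 30 × $2 = $60
  Macon→B3: 30 × $6 = $180
  Macon→B4: 30 × $3 = $90
  Ithaca→B1: 20 × $9 = $180
  Ithaca→B3: 50 × $7 = $350
  Lodi→B1: 35 × $8 = $280
Total = 60 + 180 + 90 + 180 + 350 + 280 = $1140.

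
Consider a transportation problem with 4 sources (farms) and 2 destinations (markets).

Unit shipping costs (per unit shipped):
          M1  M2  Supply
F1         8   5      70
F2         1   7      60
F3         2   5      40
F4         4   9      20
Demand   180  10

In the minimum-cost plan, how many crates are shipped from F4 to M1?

20

Solving gives:
  F1->M1: 60 × 8 = 480
  F1->M2: 10 × 5 = 50
  F2->M1: 60 × 1 = 60
  F3->M1: 40 × 2 = 80
  F4->M1: 20 × 4 = 80
Total cost = 750.
So F4→M1 carries 20 crates.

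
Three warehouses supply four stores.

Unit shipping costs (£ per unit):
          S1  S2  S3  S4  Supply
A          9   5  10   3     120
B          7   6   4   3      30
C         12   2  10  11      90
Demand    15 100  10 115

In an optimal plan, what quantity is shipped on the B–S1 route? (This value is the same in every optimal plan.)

15

The minimum-cost plan:
  A–S2: 10 units
  A–S4: 110 units
  B–S1: 15 units
  B–S3: 10 units
  B–S4: 5 units
  C–S2: 90 units
Total cost = £720.
So B→S1 carries 15 units.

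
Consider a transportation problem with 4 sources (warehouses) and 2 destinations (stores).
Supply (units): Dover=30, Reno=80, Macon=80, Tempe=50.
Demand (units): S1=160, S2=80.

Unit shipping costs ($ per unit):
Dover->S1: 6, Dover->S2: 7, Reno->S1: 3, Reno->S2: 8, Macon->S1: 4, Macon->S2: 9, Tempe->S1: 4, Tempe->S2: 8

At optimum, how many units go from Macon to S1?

The minimum-cost plan:
  Dover to S2: 30 × $7 = $210
  Reno to S1: 80 × $3 = $240
  Macon to S1: 80 × $4 = $320
  Tempe to S2: 50 × $8 = $400
Total cost = $1170.
So Macon→S1 carries 80 units.

80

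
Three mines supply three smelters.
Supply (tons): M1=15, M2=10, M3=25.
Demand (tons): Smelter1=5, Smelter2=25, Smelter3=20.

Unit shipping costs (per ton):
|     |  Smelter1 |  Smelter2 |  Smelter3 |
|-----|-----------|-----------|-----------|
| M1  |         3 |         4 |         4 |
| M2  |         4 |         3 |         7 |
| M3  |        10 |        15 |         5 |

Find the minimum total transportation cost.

One minimum-cost allocation:
  M1->Smelter2: 15 × 4 = 60
  M2->Smelter2: 10 × 3 = 30
  M3->Smelter1: 5 × 10 = 50
  M3->Smelter3: 20 × 5 = 100
Total = 60 + 30 + 50 + 100 = 240.
(Supply check: M1 ships 15; M2 ships 10; M3 ships 25.)

240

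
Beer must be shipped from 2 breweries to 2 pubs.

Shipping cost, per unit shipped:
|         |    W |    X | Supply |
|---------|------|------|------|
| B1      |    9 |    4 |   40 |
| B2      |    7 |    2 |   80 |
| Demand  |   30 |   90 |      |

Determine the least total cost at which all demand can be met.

An optimal shipping plan:
  B1→X: 40 kegs
  B2→W: 30 kegs
  B2→X: 50 kegs
Total cost = 470.

470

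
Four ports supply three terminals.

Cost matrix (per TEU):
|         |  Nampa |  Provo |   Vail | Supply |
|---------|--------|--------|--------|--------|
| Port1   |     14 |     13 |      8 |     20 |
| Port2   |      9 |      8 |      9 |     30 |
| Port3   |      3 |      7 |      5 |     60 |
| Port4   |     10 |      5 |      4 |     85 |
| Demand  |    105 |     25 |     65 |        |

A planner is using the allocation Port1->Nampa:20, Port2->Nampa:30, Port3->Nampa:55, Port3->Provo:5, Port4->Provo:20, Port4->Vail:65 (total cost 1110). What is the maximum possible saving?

45

Current plan cost = 20·14 + 30·9 + 55·3 + 5·7 + 20·5 + 65·4 = 1110.
Optimal plan:
  Port1 to Vail: 20 × 8 = 160
  Port2 to Nampa: 30 × 9 = 270
  Port3 to Nampa: 60 × 3 = 180
  Port4 to Nampa: 15 × 10 = 150
  Port4 to Provo: 25 × 5 = 125
  Port4 to Vail: 45 × 4 = 180
Optimal cost = 1065.
Saving = 1110 − 1065 = 45.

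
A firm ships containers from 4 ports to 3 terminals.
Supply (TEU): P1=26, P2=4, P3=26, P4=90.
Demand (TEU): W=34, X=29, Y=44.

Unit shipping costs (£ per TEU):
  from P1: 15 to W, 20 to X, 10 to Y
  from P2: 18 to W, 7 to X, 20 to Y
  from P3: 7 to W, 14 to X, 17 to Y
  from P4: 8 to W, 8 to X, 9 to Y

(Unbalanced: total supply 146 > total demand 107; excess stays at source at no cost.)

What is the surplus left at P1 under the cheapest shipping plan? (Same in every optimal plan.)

An optimal plan:
  P2–X: 4 × £7 = £28
  P3–W: 26 × £7 = £182
  P4–W: 8 × £8 = £64
  P4–X: 25 × £8 = £200
  P4–Y: 44 × £9 = £396
Total cost = £870.
P1 ships 0 of its 26, leaving 26.

26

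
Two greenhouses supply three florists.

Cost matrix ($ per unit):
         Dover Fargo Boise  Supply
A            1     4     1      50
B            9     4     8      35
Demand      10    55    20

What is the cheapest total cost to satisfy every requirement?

A cheapest plan:
  A→Dover: 10 × $1 = $10
  A→Fargo: 20 × $4 = $80
  A→Boise: 20 × $1 = $20
  B→Fargo: 35 × $4 = $140
Total = 10 + 80 + 20 + 140 = $250.

250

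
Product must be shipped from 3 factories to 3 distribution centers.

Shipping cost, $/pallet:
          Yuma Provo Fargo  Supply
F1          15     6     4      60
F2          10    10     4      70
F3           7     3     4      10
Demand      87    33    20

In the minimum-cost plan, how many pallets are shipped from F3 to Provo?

Optimal shipments:
  F1 to Yuma: 7 pallets
  F1 to Provo: 33 pallets
  F1 to Fargo: 20 pallets
  F2 to Yuma: 70 pallets
  F3 to Yuma: 10 pallets
Total cost = $1153.
The route F3→Provo is not used.

0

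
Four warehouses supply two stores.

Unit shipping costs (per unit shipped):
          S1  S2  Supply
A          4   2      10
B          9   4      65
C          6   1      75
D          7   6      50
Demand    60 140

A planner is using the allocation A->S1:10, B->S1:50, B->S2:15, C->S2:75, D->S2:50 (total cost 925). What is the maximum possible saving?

Current plan cost = 10·4 + 50·9 + 15·4 + 75·1 + 50·6 = 925.
Optimal plan:
  A to S1: 10 units
  B to S2: 65 units
  C to S2: 75 units
  D to S1: 50 units
Optimal cost = 725.
Saving = 925 − 725 = 200.

200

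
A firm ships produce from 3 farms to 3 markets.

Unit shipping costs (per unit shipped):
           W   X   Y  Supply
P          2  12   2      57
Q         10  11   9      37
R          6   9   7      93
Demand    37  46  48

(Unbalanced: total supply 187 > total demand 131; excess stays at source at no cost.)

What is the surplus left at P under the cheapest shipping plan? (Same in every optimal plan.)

0

An optimal plan:
  P->W: 9 × 2 = 18
  P->Y: 48 × 2 = 96
  R->W: 28 × 6 = 168
  R->X: 46 × 9 = 414
Total cost = 696.
P ships 57 of its 57, leaving 0.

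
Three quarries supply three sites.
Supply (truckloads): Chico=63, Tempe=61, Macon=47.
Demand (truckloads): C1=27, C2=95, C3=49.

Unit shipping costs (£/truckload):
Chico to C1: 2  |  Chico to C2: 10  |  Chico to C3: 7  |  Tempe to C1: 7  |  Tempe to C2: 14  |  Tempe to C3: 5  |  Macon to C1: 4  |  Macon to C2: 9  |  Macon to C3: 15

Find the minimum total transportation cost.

1250

An optimal shipping plan:
  Chico->C1: 27 × £2 = £54
  Chico->C2: 36 × £10 = £360
  Tempe->C2: 12 × £14 = £168
  Tempe->C3: 49 × £5 = £245
  Macon->C2: 47 × £9 = £423
Total = 54 + 360 + 168 + 245 + 423 = £1250.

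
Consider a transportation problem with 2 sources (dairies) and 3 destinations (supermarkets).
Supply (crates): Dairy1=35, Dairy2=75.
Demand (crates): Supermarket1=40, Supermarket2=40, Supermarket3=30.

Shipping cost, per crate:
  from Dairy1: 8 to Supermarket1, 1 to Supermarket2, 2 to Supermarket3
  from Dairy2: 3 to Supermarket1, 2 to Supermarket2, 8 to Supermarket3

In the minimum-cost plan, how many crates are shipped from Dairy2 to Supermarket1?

Solving gives:
  Dairy1–Supermarket2: 5 × 1 = 5
  Dairy1–Supermarket3: 30 × 2 = 60
  Dairy2–Supermarket1: 40 × 3 = 120
  Dairy2–Supermarket2: 35 × 2 = 70
Total cost = 255.
So Dairy2→Supermarket1 carries 40 crates.

40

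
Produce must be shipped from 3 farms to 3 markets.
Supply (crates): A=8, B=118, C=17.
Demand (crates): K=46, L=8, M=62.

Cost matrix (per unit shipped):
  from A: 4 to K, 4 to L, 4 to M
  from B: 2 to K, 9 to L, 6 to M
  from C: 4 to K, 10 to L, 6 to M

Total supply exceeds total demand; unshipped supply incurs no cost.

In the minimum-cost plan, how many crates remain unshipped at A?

0

Minimum-cost shipments:
  A–L: 8 × 4 = 32
  B–K: 46 × 2 = 92
  B–M: 62 × 6 = 372
Total cost = 496.
A ships 8 of its 8, leaving 0.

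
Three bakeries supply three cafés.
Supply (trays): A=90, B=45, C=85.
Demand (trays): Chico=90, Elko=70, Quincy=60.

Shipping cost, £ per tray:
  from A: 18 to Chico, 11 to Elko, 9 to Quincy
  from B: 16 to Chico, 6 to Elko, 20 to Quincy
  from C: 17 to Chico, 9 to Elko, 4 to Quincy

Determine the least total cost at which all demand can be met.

A cheapest plan:
  A to Chico: 90 trays
  B to Elko: 45 trays
  C to Elko: 25 trays
  C to Quincy: 60 trays
Total cost = £2355.

2355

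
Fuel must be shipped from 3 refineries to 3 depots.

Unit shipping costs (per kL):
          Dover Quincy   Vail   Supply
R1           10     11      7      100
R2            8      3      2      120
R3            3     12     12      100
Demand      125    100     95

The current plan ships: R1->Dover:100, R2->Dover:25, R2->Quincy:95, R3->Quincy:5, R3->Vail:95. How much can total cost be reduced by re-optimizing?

1270

Current plan cost = 100·10 + 25·8 + 95·3 + 5·12 + 95·12 = 2685.
Optimal plan:
  R1–Dover: 25 × 10 = 250
  R1–Vail: 75 × 7 = 525
  R2–Quincy: 100 × 3 = 300
  R2–Vail: 20 × 2 = 40
  R3–Dover: 100 × 3 = 300
Optimal cost = 1415.
Saving = 2685 − 1415 = 1270.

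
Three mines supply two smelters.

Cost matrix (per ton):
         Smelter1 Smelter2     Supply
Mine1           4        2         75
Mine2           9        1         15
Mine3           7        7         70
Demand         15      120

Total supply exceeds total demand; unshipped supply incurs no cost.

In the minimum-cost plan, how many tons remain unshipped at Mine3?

An optimal plan:
  Mine1–Smelter2: 75 × 2 = 150
  Mine2–Smelter2: 15 × 1 = 15
  Mine3–Smelter1: 15 × 7 = 105
  Mine3–Smelter2: 30 × 7 = 210
Total cost = 480.
Mine3 ships 45 of its 70, leaving 25.

25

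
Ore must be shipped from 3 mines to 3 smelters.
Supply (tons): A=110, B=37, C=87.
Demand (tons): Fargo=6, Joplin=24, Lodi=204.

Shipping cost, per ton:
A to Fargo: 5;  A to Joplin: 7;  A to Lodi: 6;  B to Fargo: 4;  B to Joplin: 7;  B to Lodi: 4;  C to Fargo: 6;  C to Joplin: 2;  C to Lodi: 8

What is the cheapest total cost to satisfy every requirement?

1348

An optimal shipping plan:
  A→Lodi: 110 × 6 = 660
  B→Lodi: 37 × 4 = 148
  C→Fargo: 6 × 6 = 36
  C→Joplin: 24 × 2 = 48
  C→Lodi: 57 × 8 = 456
Total = 660 + 148 + 36 + 48 + 456 = 1348.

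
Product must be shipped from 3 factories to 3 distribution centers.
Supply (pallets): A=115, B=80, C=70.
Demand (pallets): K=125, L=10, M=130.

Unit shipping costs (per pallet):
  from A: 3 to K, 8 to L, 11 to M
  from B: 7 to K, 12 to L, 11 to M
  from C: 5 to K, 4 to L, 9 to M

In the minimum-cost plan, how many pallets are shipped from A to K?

115

Optimal shipments:
  A->K: 115 × 3 = 345
  B->M: 80 × 11 = 880
  C->K: 10 × 5 = 50
  C->L: 10 × 4 = 40
  C->M: 50 × 9 = 450
Total cost = 1765.
So A→K carries 115 pallets.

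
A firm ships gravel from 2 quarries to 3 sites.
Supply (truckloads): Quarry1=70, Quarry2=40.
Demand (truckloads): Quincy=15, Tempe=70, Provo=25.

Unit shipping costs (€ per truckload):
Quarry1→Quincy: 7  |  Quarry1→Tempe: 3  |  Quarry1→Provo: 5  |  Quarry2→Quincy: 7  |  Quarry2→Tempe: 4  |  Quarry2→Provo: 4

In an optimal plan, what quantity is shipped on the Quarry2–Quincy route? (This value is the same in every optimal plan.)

The minimum-cost plan:
  Quarry1->Tempe: 70 × €3 = €210
  Quarry2->Quincy: 15 × €7 = €105
  Quarry2->Provo: 25 × €4 = €100
Total cost = €415.
So Quarry2→Quincy carries 15 truckloads.

15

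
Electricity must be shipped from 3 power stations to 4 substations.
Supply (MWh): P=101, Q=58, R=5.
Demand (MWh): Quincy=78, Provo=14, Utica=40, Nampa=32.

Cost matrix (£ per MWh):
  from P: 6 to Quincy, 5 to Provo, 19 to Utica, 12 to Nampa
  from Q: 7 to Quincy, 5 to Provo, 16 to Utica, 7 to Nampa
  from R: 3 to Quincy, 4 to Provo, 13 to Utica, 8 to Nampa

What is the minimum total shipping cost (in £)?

Optimal allocation:
  P to Quincy: 78 × £6 = £468
  P to Provo: 14 × £5 = £70
  P to Utica: 9 × £19 = £171
  Q to Utica: 26 × £16 = £416
  Q to Nampa: 32 × £7 = £224
  R to Utica: 5 × £13 = £65
Total = 468 + 70 + 171 + 416 + 224 + 65 = £1414.

1414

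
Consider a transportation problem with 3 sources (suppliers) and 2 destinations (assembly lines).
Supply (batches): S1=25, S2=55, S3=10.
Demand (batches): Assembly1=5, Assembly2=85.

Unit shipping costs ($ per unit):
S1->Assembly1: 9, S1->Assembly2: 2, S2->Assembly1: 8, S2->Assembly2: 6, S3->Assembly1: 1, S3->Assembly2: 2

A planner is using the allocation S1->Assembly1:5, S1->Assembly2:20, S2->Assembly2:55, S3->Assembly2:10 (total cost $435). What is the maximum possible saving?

Current plan cost = 5·9 + 20·2 + 55·6 + 10·2 = $435.
Optimal plan:
  S1→Assembly2: 25 × $2 = $50
  S2→Assembly2: 55 × $6 = $330
  S3→Assembly1: 5 × $1 = $5
  S3→Assembly2: 5 × $2 = $10
Optimal cost = $395.
Saving = 435 − 395 = $40.

40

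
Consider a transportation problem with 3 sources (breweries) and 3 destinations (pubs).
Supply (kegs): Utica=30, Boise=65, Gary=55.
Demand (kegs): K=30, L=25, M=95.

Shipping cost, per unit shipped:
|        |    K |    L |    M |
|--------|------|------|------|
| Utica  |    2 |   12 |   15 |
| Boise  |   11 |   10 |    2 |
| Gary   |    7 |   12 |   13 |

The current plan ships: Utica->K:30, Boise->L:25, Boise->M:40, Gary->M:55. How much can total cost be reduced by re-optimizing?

Current plan cost = 30·2 + 25·10 + 40·2 + 55·13 = 1105.
Optimal plan:
  Utica–K: 30 × 2 = 60
  Boise–M: 65 × 2 = 130
  Gary–L: 25 × 12 = 300
  Gary–M: 30 × 13 = 390
Optimal cost = 880.
Saving = 1105 − 880 = 225.

225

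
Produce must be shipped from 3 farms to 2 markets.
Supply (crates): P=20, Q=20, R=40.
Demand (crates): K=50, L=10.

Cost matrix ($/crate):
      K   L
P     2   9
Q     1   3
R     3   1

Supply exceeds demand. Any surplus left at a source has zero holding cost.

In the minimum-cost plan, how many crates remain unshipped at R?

An optimal plan:
  P to K: 20 crates
  Q to K: 20 crates
  R to K: 10 crates
  R to L: 10 crates
Total cost = $100.
R ships 20 of its 40, leaving 20.

20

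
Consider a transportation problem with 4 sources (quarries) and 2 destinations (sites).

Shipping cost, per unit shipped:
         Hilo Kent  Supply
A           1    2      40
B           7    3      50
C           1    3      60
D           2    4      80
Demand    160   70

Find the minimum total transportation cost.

430

A cheapest plan:
  A->Hilo: 20 truckloads
  A->Kent: 20 truckloads
  B->Kent: 50 truckloads
  C->Hilo: 60 truckloads
  D->Hilo: 80 truckloads
Total cost = 430.
(Supply check: A ships 40; B ships 50; C ships 60; D ships 80.)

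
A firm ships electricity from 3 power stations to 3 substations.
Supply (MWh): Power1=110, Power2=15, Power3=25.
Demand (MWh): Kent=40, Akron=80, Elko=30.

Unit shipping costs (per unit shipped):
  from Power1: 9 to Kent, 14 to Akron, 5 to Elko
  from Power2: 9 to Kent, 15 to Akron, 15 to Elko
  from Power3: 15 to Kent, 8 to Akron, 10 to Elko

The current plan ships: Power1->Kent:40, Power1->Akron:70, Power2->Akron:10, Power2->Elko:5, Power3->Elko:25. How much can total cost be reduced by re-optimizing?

Current plan cost = 40·9 + 70·14 + 10·15 + 5·15 + 25·10 = 1815.
Optimal plan:
  Power1->Kent: 25 MWh
  Power1->Akron: 55 MWh
  Power1->Elko: 30 MWh
  Power2->Kent: 15 MWh
  Power3->Akron: 25 MWh
Optimal cost = 1480.
Saving = 1815 − 1480 = 335.

335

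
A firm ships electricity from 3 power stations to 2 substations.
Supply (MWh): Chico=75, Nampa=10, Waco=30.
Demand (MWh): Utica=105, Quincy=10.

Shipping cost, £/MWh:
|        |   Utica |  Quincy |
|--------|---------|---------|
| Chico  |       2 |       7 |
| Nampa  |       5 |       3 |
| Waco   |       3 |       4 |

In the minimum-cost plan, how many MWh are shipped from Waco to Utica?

Solving gives:
  Chico to Utica: 75 MWh
  Nampa to Quincy: 10 MWh
  Waco to Utica: 30 MWh
Total cost = £270.
So Waco→Utica carries 30 MWh.

30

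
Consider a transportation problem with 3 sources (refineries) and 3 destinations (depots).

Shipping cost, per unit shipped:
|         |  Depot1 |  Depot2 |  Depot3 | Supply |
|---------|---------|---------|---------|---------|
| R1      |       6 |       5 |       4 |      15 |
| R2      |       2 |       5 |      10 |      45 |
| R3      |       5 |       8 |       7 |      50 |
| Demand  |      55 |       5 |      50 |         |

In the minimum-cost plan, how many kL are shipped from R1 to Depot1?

Solving gives:
  R1–Depot3: 15 kL
  R2–Depot1: 40 kL
  R2–Depot2: 5 kL
  R3–Depot1: 15 kL
  R3–Depot3: 35 kL
Total cost = 485.
The route R1→Depot1 is not used.

0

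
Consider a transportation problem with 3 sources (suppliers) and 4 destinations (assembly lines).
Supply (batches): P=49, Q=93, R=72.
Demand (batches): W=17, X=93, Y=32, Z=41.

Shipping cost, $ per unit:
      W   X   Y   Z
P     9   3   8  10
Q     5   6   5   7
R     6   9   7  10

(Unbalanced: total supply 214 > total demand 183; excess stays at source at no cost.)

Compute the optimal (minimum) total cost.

One minimum-cost allocation:
  P to X: 49 × $3 = $147
  Q to X: 44 × $6 = $264
  Q to Y: 8 × $5 = $40
  Q to Z: 41 × $7 = $287
  R to W: 17 × $6 = $102
  R to Y: 24 × $7 = $168
Total = 147 + 264 + 40 + 287 + 102 + 168 = $1008.
(Supply check: P ships 49; Q ships 93; R ships 41.)

1008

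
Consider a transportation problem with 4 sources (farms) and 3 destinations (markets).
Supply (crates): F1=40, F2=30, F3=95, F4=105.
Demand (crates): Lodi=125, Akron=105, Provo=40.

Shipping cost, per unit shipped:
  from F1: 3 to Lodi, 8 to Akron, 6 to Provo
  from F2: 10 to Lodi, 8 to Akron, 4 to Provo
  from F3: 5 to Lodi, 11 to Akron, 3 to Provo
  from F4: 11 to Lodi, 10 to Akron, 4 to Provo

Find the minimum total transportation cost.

An optimal shipping plan:
  F1->Lodi: 40 crates
  F2->Akron: 30 crates
  F3->Lodi: 85 crates
  F3->Provo: 10 crates
  F4->Akron: 75 crates
  F4->Provo: 30 crates
Total cost = 1685.

1685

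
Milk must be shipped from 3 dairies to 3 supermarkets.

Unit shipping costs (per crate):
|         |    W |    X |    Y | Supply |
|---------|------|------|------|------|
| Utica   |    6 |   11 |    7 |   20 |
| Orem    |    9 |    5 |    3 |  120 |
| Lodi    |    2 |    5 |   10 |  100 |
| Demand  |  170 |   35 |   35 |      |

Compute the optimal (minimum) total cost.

1050

An optimal shipping plan:
  Utica–W: 20 × 6 = 120
  Orem–W: 50 × 9 = 450
  Orem–X: 35 × 5 = 175
  Orem–Y: 35 × 3 = 105
  Lodi–W: 100 × 2 = 200
Total = 120 + 450 + 175 + 105 + 200 = 1050.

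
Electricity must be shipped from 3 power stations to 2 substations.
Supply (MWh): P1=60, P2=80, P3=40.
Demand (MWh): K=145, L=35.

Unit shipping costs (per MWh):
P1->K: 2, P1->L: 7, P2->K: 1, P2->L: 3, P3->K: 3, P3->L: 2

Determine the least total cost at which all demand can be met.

285

One minimum-cost allocation:
  P1–K: 60 × 2 = 120
  P2–K: 80 × 1 = 80
  P3–K: 5 × 3 = 15
  P3–L: 35 × 2 = 70
Total = 120 + 80 + 15 + 70 = 285.
(Supply check: P1 ships 60; P2 ships 80; P3 ships 40.)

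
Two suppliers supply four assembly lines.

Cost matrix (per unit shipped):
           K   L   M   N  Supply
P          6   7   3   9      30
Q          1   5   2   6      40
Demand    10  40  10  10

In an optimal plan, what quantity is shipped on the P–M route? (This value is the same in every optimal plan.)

Optimal shipments:
  P→L: 20 × 7 = 140
  P→M: 10 × 3 = 30
  Q→K: 10 × 1 = 10
  Q→L: 20 × 5 = 100
  Q→N: 10 × 6 = 60
Total cost = 340.
So P→M carries 10 batches.

10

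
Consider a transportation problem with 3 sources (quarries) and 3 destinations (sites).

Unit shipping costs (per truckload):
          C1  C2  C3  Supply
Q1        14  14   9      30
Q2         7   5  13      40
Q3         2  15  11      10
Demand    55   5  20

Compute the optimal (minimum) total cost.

610

A cheapest plan:
  Q1→C1: 10 × 14 = 140
  Q1→C3: 20 × 9 = 180
  Q2→C1: 35 × 7 = 245
  Q2→C2: 5 × 5 = 25
  Q3→C1: 10 × 2 = 20
Total = 140 + 180 + 245 + 25 + 20 = 610.
(Supply check: Q1 ships 30; Q2 ships 40; Q3 ships 10.)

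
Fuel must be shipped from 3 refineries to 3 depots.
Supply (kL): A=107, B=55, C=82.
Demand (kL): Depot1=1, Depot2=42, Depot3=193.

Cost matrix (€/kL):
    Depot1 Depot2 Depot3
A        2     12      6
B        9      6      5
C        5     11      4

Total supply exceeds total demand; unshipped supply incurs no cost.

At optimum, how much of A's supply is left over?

An optimal plan:
  A–Depot1: 1 × €2 = €2
  A–Depot3: 98 × €6 = €588
  B–Depot2: 42 × €6 = €252
  B–Depot3: 13 × €5 = €65
  C–Depot3: 82 × €4 = €328
Total cost = €1235.
A ships 99 of its 107, leaving 8.

8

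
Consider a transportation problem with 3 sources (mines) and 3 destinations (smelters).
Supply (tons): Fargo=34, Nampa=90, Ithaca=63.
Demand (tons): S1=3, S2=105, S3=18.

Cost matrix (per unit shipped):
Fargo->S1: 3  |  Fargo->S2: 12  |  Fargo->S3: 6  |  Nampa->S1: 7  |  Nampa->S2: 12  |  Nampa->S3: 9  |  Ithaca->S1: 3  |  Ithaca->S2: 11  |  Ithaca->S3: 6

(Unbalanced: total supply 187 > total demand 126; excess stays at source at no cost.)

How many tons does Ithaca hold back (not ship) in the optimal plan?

0

An optimal plan:
  Fargo→S1: 3 × 3 = 9
  Fargo→S2: 13 × 12 = 156
  Fargo→S3: 18 × 6 = 108
  Nampa→S2: 29 × 12 = 348
  Ithaca→S2: 63 × 11 = 693
Total cost = 1314.
Ithaca ships 63 of its 63, leaving 0.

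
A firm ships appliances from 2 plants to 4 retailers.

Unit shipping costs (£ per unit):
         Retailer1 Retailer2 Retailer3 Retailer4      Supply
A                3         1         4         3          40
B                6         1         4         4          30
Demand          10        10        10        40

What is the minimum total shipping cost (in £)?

An optimal shipping plan:
  A to Retailer1: 10 × £3 = £30
  A to Retailer4: 30 × £3 = £90
  B to Retailer2: 10 × £1 = £10
  B to Retailer3: 10 × £4 = £40
  B to Retailer4: 10 × £4 = £40
Total = 30 + 90 + 10 + 40 + 40 = £210.

210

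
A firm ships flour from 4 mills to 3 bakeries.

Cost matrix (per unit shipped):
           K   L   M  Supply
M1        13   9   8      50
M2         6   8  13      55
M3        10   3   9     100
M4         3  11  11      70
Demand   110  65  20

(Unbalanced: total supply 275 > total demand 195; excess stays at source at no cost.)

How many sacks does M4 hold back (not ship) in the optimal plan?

Minimum-cost shipments:
  M1→M: 20 × 8 = 160
  M2→K: 40 × 6 = 240
  M3→L: 65 × 3 = 195
  M4→K: 70 × 3 = 210
Total cost = 805.
M4 ships 70 of its 70, leaving 0.

0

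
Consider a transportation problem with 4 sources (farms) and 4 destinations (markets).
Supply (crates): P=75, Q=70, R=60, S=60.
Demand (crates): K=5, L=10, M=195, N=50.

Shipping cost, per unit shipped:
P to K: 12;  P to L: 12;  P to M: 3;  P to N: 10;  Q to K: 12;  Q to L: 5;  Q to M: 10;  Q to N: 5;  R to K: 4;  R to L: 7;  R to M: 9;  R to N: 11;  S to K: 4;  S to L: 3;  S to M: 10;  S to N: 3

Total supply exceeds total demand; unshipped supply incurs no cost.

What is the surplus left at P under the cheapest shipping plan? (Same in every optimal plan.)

0

Minimum-cost shipments:
  P to M: 75 crates
  Q to M: 65 crates
  R to K: 5 crates
  R to M: 55 crates
  S to L: 10 crates
  S to N: 50 crates
Total cost = 1570.
P ships 75 of its 75, leaving 0.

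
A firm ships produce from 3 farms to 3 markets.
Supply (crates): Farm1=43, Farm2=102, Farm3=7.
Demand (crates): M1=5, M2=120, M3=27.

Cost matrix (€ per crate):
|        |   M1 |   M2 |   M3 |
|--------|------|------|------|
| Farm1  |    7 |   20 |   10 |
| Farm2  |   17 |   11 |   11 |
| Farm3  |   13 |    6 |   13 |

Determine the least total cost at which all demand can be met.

1689

An optimal shipping plan:
  Farm1–M1: 5 × €7 = €35
  Farm1–M2: 11 × €20 = €220
  Farm1–M3: 27 × €10 = €270
  Farm2–M2: 102 × €11 = €1122
  Farm3–M2: 7 × €6 = €42
Total = 35 + 220 + 270 + 1122 + 42 = €1689.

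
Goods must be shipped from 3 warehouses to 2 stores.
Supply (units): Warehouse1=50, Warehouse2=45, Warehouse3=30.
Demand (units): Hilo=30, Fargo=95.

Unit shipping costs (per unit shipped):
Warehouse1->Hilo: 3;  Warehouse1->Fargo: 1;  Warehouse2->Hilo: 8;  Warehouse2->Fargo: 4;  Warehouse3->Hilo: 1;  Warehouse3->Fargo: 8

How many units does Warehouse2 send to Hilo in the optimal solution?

0

The minimum-cost plan:
  Warehouse1→Fargo: 50 × 1 = 50
  Warehouse2→Fargo: 45 × 4 = 180
  Warehouse3→Hilo: 30 × 1 = 30
Total cost = 260.
The route Warehouse2→Hilo is not used.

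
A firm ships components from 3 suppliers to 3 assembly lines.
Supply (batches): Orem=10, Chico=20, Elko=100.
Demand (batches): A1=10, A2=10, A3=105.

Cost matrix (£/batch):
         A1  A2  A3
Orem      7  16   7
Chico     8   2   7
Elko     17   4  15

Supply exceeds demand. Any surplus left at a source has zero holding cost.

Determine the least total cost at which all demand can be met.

Optimal allocation:
  Orem to A1: 10 batches
  Chico to A3: 20 batches
  Elko to A2: 10 batches
  Elko to A3: 85 batches
Total cost = £1525.

1525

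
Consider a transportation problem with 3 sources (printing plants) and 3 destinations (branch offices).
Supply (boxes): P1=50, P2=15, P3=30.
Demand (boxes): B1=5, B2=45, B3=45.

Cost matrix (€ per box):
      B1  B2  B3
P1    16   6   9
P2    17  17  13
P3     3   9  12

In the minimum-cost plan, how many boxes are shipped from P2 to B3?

15

Solving gives:
  P1–B2: 20 boxes
  P1–B3: 30 boxes
  P2–B3: 15 boxes
  P3–B1: 5 boxes
  P3–B2: 25 boxes
Total cost = €825.
So P2→B3 carries 15 boxes.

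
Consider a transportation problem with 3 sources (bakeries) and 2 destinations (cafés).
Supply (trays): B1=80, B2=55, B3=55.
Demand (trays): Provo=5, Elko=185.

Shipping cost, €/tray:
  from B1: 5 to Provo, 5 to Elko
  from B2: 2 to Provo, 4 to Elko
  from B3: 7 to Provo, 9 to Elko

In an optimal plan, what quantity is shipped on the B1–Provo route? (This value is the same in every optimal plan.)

The minimum-cost plan:
  B1→Elko: 80 trays
  B2→Provo: 5 trays
  B2→Elko: 50 trays
  B3→Elko: 55 trays
Total cost = €1105.
The route B1→Provo is not used.

0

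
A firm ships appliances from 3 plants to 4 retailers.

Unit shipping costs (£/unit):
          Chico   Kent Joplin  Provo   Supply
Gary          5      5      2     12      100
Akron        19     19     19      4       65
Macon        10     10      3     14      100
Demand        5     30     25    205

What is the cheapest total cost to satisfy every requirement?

An optimal shipping plan:
  Gary→Chico: 5 × £5 = £25
  Gary→Kent: 30 × £5 = £150
  Gary→Provo: 65 × £12 = £780
  Akron→Provo: 65 × £4 = £260
  Macon→Joplin: 25 × £3 = £75
  Macon→Provo: 75 × £14 = £1050
Total = 25 + 150 + 780 + 260 + 75 + 1050 = £2340.

2340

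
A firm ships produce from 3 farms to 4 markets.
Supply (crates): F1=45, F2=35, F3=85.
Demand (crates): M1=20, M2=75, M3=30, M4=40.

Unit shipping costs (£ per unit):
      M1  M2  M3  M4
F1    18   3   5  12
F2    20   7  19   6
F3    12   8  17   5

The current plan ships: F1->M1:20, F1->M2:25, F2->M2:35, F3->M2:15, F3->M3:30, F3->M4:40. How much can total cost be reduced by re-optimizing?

Current plan cost = 20·18 + 25·3 + 35·7 + 15·8 + 30·17 + 40·5 = £1510.
Optimal plan:
  F1→M2: 15 crates
  F1→M3: 30 crates
  F2→M2: 35 crates
  F3→M1: 20 crates
  F3→M2: 25 crates
  F3→M4: 40 crates
Optimal cost = £1080.
Saving = 1510 − 1080 = £430.

430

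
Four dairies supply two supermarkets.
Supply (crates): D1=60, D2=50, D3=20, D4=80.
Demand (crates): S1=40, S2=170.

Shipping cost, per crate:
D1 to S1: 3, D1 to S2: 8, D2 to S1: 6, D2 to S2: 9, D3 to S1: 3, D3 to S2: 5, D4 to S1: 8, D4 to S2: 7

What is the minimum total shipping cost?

1390

One minimum-cost allocation:
  D1–S1: 40 × 3 = 120
  D1–S2: 20 × 8 = 160
  D2–S2: 50 × 9 = 450
  D3–S2: 20 × 5 = 100
  D4–S2: 80 × 7 = 560
Total = 120 + 160 + 450 + 100 + 560 = 1390.
(Supply check: D1 ships 60; D2 ships 50; D3 ships 20; D4 ships 80.)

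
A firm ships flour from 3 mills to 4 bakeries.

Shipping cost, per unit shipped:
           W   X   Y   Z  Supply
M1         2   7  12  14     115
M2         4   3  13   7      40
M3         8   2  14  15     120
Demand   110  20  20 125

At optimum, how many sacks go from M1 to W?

110

Solving gives:
  M1 to W: 110 × 2 = 220
  M1 to Y: 5 × 12 = 60
  M2 to Z: 40 × 7 = 280
  M3 to X: 20 × 2 = 40
  M3 to Y: 15 × 14 = 210
  M3 to Z: 85 × 15 = 1275
Total cost = 2085.
So M1→W carries 110 sacks.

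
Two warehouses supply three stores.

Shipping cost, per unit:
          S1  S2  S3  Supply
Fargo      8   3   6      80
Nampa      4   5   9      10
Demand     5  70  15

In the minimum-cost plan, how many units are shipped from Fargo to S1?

Solving gives:
  Fargo→S2: 65 × 3 = 195
  Fargo→S3: 15 × 6 = 90
  Nampa→S1: 5 × 4 = 20
  Nampa→S2: 5 × 5 = 25
Total cost = 330.
The route Fargo→S1 is not used.

0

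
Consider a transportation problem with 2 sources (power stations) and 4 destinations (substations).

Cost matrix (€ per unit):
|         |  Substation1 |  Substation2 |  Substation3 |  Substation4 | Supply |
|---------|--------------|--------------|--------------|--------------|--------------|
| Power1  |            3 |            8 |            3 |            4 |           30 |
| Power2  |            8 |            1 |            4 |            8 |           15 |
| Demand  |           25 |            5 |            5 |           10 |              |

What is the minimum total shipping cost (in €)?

An optimal shipping plan:
  Power1->Substation1: 25 × €3 = €75
  Power1->Substation4: 5 × €4 = €20
  Power2->Substation2: 5 × €1 = €5
  Power2->Substation3: 5 × €4 = €20
  Power2->Substation4: 5 × €8 = €40
Total = 75 + 20 + 5 + 20 + 40 = €160.

160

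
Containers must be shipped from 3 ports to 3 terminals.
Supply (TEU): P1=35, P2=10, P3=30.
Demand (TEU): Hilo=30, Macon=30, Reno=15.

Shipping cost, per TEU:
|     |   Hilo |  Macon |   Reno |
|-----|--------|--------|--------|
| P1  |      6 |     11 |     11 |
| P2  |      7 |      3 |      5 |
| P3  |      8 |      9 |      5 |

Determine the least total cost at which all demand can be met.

Optimal allocation:
  P1 to Hilo: 30 TEU
  P1 to Macon: 5 TEU
  P2 to Macon: 10 TEU
  P3 to Macon: 15 TEU
  P3 to Reno: 15 TEU
Total cost = 475.
(Supply check: P1 ships 35; P2 ships 10; P3 ships 30.)

475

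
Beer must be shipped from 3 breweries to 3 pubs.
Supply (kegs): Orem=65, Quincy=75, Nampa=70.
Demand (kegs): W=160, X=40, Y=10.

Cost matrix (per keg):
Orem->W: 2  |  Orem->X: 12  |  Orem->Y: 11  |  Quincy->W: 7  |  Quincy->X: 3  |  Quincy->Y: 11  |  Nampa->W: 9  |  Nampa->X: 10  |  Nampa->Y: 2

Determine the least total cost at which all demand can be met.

1055

A cheapest plan:
  Orem–W: 65 × 2 = 130
  Quincy–W: 35 × 7 = 245
  Quincy–X: 40 × 3 = 120
  Nampa–W: 60 × 9 = 540
  Nampa–Y: 10 × 2 = 20
Total = 130 + 245 + 120 + 540 + 20 = 1055.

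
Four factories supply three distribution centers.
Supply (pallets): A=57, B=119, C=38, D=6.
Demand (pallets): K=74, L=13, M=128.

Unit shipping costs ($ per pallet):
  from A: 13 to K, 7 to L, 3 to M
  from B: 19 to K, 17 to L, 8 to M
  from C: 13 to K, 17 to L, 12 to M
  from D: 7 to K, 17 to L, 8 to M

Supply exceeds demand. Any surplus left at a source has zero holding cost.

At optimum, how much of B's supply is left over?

An optimal plan:
  A–K: 30 × $13 = $390
  A–L: 13 × $7 = $91
  A–M: 14 × $3 = $42
  B–M: 114 × $8 = $912
  C–K: 38 × $13 = $494
  D–K: 6 × $7 = $42
Total cost = $1971.
B ships 114 of its 119, leaving 5.

5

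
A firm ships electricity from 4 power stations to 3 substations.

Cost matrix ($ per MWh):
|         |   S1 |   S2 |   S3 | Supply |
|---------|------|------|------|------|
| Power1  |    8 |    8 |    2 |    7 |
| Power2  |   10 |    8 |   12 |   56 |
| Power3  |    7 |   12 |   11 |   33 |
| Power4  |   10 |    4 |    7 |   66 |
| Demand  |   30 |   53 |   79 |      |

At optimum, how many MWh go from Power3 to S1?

Optimal shipments:
  Power1–S3: 7 MWh
  Power2–S2: 53 MWh
  Power2–S3: 3 MWh
  Power3–S1: 30 MWh
  Power3–S3: 3 MWh
  Power4–S3: 66 MWh
Total cost = $1179.
So Power3→S1 carries 30 MWh.

30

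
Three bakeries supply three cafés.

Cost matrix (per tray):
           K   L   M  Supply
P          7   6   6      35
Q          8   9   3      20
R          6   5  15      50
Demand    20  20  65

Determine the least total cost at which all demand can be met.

640

One minimum-cost allocation:
  P to M: 35 trays
  Q to M: 20 trays
  R to K: 20 trays
  R to L: 20 trays
  R to M: 10 trays
Total cost = 640.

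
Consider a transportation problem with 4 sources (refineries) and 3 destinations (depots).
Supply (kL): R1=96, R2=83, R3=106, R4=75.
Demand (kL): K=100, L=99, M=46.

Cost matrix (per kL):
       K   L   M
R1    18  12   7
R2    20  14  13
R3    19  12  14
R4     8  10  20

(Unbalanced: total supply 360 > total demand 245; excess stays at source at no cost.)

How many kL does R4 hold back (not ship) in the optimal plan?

0

An optimal plan:
  R1→K: 25 × 18 = 450
  R1→M: 46 × 7 = 322
  R3→L: 99 × 12 = 1188
  R4→K: 75 × 8 = 600
Total cost = 2560.
R4 ships 75 of its 75, leaving 0.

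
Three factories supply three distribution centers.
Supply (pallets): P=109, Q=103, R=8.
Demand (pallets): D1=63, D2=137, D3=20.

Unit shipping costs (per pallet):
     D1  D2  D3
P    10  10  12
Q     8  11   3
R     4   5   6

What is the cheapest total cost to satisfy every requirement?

An optimal shipping plan:
  P to D2: 109 × 10 = 1090
  Q to D1: 63 × 8 = 504
  Q to D2: 20 × 11 = 220
  Q to D3: 20 × 3 = 60
  R to D2: 8 × 5 = 40
Total = 1090 + 504 + 220 + 60 + 40 = 1914.

1914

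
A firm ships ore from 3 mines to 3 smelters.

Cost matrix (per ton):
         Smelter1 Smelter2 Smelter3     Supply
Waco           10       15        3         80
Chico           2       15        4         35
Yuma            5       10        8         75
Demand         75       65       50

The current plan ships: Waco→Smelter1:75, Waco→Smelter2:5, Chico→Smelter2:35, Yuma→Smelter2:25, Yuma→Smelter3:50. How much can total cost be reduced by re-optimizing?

Current plan cost = 75·10 + 5·15 + 35·15 + 25·10 + 50·8 = 2000.
Optimal plan:
  Waco–Smelter2: 30 tons
  Waco–Smelter3: 50 tons
  Chico–Smelter1: 35 tons
  Yuma–Smelter1: 40 tons
  Yuma–Smelter2: 35 tons
Optimal cost = 1220.
Saving = 2000 − 1220 = 780.

780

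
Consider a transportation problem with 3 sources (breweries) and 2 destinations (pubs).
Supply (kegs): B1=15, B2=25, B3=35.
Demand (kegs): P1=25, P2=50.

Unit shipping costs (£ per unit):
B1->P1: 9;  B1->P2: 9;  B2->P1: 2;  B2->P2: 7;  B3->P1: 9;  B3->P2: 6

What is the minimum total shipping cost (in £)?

395

A cheapest plan:
  B1–P2: 15 × £9 = £135
  B2–P1: 25 × £2 = £50
  B3–P2: 35 × £6 = £210
Total = 135 + 50 + 210 = £395.
(Supply check: B1 ships 15; B2 ships 25; B3 ships 35.)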